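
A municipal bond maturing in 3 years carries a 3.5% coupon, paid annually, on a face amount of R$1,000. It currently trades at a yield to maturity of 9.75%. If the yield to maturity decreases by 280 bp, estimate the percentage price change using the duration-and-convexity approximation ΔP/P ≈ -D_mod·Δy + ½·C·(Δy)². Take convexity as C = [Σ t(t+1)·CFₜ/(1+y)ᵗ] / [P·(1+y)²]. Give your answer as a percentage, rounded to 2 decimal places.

+7.74%

With y = 0.0975:
  t   CF        PV=CF/(1+0.0975)^t    t·PV        t(t+1)·PV
  1        35.00        31.8907        31.8907          63.7813
  2        35.00        29.0575        58.1151         174.3453
  3     1,035.00       782.9369     2,348.8107       9,395.2428
  Σ                    843.8851     2,438.8165       9,633.3694
P = 843.8851; D_Mac = 2.88999 yrs; D_mod = 2.63324 yrs; C = 9.47733.
Duration effect: -2.63324 × (-0.028) = +0.073731
Convexity effect: 0.5 × 9.47733 × (-0.028)² = +0.0037151
ΔP/P ≈ +0.073731 + 0.0037151 = +0.077446 = +7.7446%.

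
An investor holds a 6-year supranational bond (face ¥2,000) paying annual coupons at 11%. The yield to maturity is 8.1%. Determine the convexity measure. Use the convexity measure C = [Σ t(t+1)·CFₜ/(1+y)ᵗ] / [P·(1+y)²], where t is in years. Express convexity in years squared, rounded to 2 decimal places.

With y = 0.081:
  t   CF        PV=CF/(1+0.081)^t    t·PV        t(t+1)·PV
  1       220.00       203.5153       203.5153         407.0305
  2       220.00       188.2657       376.5315       1,129.5944
  3       220.00       174.1589       522.4766       2,089.9064
  4       220.00       161.1090       644.4362       3,222.1808
  5       220.00       149.0370       745.1852       4,471.1111
  6     2,220.00     1,391.2296     8,347.3776      58,431.6434
  Σ                  2,267.3156    10,839.5223      69,751.4667
P = 2,267.3156.
Convexity = Σ t(t+1)·PV / [P·(1+y)²] = 69,751.4667 / (2,267.3156 × 1.168561) = 26.32631.

26.33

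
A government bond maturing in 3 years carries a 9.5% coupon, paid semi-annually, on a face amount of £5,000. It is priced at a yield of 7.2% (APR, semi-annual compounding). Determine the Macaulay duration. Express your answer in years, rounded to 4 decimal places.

Periodic yield y = 0.036. Discount each cash flow and weight by its period:
  t   CF        PV=CF/(1+0.036)^t    t·PV
  1       237.50       229.2471       229.2471
  2       237.50       221.2810       442.5620
  3       237.50       213.5917       640.7751
  4       237.50       206.1696       824.6783
  5       237.50       199.0054       995.0269
  6     5,237.50     4,236.0932    25,416.5590
  Σ                  5,305.3879    28,548.8484
Price P = Σ PV = 5,305.3879.
Macaulay duration = Σ(t·PV) / P = 28,548.8484 / 5,305.3879 = 5.38110 half-year periods.
In years: 5.38110 / 2 = 2.69055 years.

2.6906 years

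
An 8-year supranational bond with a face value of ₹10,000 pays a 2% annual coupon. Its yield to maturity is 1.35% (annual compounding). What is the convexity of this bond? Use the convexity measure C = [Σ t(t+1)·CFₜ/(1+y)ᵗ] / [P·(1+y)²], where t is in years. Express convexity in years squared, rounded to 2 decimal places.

64.12

With y = 0.0135:
  t   CF        PV=CF/(1+0.0135)^t    t·PV        t(t+1)·PV
  1       200.00       197.3360       197.3360         394.6719
  2       200.00       194.7074       389.4148       1,168.2445
  3       200.00       192.1139       576.3416       2,305.3665
  4       200.00       189.5549       758.2195       3,791.0977
  5       200.00       187.0300       935.1499       5,610.8994
  6       200.00       184.5387     1,107.2323       7,750.6258
  7       200.00       182.0806     1,274.5643      10,196.5147
  8    10,200.00     9,162.4190    73,299.3519     659,694.1668
  Σ                 10,489.7804    78,537.6103     690,911.5874
P = 10,489.7804.
Convexity = Σ t(t+1)·PV / [P·(1+y)²] = 690,911.5874 / (10,489.7804 × 1.027182) = 64.12222.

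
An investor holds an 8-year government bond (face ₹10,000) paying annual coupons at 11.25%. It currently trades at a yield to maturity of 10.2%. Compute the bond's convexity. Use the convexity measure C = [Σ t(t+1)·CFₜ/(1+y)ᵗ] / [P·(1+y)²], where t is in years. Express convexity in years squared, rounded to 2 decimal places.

With y = 0.102:
  t   CF        PV=CF/(1+0.102)^t    t·PV        t(t+1)·PV
  1     1,125.00     1,020.8711     1,020.8711       2,041.7423
  2     1,125.00       926.3803     1,852.7607       5,558.2821
  3     1,125.00       840.6355     2,521.9066      10,087.6263
  4     1,125.00       762.8272     3,051.3086      15,256.5431
  5     1,125.00       692.2206     3,461.1032      20,766.6195
  6     1,125.00       628.1494     3,768.8965      26,382.2752
  7     1,125.00       570.0085     3,990.0598      31,920.4781
  8    11,125.00     5,115.0191    40,920.1532     368,281.3784
  Σ                 10,556.1119    60,587.0596     480,294.9449
P = 10,556.1119.
Convexity = Σ t(t+1)·PV / [P·(1+y)²] = 480,294.9449 / (10,556.1119 × 1.214404) = 37.46630.

37.47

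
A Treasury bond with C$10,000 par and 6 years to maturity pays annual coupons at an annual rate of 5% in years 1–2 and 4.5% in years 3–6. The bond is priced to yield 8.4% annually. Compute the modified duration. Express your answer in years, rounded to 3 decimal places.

Periodic yield y = 0.084. First find Macaulay duration:
  t   CF        PV=CF/(1+0.084)^t    t·PV
  1       500.00       461.2546       461.2546
  2       500.00       425.5116       851.0233
  3       450.00       353.2846     1,059.8537
  4       450.00       325.9083     1,303.6331
  5       450.00       300.6534     1,503.2669
  6    10,450.00     6,440.8116    38,644.8697
  Σ                  8,307.4241    43,823.9013
P = 8,307.4241; Macaulay duration = 43,823.9013 / 8,307.4241 = 5.27527 years.
Modified duration = D_Mac / (1 + y) = 5.27527 / 1.084 = 4.86648 years.

4.866 years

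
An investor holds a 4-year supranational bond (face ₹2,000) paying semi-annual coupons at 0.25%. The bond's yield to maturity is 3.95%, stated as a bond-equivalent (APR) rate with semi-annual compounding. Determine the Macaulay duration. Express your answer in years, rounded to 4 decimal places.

Periodic yield y = 0.01975. Discount each cash flow and weight by its period:
  t   CF        PV=CF/(1+0.01975)^t    t·PV
  1         2.50         2.4516         2.4516
  2         2.50         2.4041         4.8082
  3         2.50         2.3575         7.0726
  4         2.50         2.3119         9.2475
  5         2.50         2.2671        11.3355
  6         2.50         2.2232        13.3392
  7         2.50         2.1801        15.2610
  8     2,002.50     1,712.4694    13,699.7550
  Σ                  1,728.6649    13,763.2706
Price P = Σ PV = 1,728.6649.
Macaulay duration = Σ(t·PV) / P = 13,763.2706 / 1,728.6649 = 7.96179 half-year periods.
In years: 7.96179 / 2 = 3.98090 years.

3.9809 years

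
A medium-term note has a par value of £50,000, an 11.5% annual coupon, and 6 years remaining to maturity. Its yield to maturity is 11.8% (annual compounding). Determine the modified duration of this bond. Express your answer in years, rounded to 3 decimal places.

4.151 years

Periodic yield y = 0.118. First find Macaulay duration:
  t   CF        PV=CF/(1+0.118)^t    t·PV
  1     5,750.00     5,143.1127     5,143.1127
  2     5,750.00     4,600.2797     9,200.5594
  3     5,750.00     4,114.7403    12,344.2210
  4     5,750.00     3,680.4475    14,721.7901
  5     5,750.00     3,291.9924    16,459.9621
  6    55,750.00    28,549.2071   171,295.2424
  Σ                 49,379.7797   229,164.8877
P = 49,379.7797; Macaulay duration = 229,164.8877 / 49,379.7797 = 4.64086 years.
Modified duration = D_Mac / (1 + y) = 4.64086 / 1.118 = 4.15104 years.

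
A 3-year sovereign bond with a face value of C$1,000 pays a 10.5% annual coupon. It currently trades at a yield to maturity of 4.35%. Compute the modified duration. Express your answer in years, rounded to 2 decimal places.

Periodic yield y = 0.0435. First find Macaulay duration:
  t   CF        PV=CF/(1+0.0435)^t    t·PV
  1       105.00       100.6229       100.6229
  2       105.00        96.4283       192.8565
  3     1,105.00       972.4895     2,917.4685
  Σ                  1,169.5407     3,210.9479
P = 1,169.5407; Macaulay duration = 3,210.9479 / 1,169.5407 = 2.74548 years.
Modified duration = D_Mac / (1 + y) = 2.74548 / 1.0435 = 2.63103 years.

2.63 years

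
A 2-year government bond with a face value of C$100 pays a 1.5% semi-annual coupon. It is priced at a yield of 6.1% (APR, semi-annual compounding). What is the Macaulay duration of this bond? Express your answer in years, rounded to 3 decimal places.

Periodic yield y = 0.0305. Discount each cash flow and weight by its period:
  t   CF        PV=CF/(1+0.0305)^t    t·PV
  1         0.75         0.7278         0.7278
  2         0.75         0.7063         1.4125
  3         0.75         0.6854         2.0561
  4       100.75        89.3415       357.3659
  Σ                     91.4609       361.5623
Price P = Σ PV = 91.4609.
Macaulay duration = Σ(t·PV) / P = 361.5623 / 91.4609 = 3.95319 half-year periods.
In years: 3.95319 / 2 = 1.97659 years.

1.977 years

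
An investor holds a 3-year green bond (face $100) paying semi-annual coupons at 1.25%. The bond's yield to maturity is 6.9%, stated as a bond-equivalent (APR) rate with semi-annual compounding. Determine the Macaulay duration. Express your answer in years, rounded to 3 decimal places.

2.949 years

Periodic yield y = 0.0345. Discount each cash flow and weight by its period:
  t   CF        PV=CF/(1+0.0345)^t    t·PV
  1        0.625         0.6042         0.6042
  2        0.625         0.5840         1.1680
  3        0.625         0.5645         1.6936
  4        0.625         0.5457         2.1828
  5        0.625         0.5275         2.6375
  6      100.625        82.0962       492.5771
  Σ                     84.9221       500.8632
Price P = Σ PV = 84.9221.
Macaulay duration = Σ(t·PV) / P = 500.8632 / 84.9221 = 5.89791 half-year periods.
In years: 5.89791 / 2 = 2.94896 years.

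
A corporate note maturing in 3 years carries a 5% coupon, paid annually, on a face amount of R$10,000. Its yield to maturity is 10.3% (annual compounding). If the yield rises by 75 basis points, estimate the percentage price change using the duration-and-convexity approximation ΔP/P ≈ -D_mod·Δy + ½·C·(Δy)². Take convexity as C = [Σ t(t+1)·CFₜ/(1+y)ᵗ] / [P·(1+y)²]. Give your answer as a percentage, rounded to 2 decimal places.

With y = 0.103:
  t   CF        PV=CF/(1+0.103)^t    t·PV        t(t+1)·PV
  1       500.00       453.3092       453.3092         906.6183
  2       500.00       410.9784       821.9568       2,465.8703
  3    10,500.00     7,824.6111    23,473.8333      93,895.3333
  Σ                  8,688.8986    24,749.0992      97,267.8219
P = 8,688.8986; D_Mac = 2.84836 yrs; D_mod = 2.58237 yrs; C = 9.20139.
Duration effect: -2.58237 × (+0.0075) = -0.019368
Convexity effect: 0.5 × 9.20139 × (0.0075)² = +0.0002588
ΔP/P ≈ -0.019368 + 0.0002588 = -0.019109 = -1.9109%.

-1.91%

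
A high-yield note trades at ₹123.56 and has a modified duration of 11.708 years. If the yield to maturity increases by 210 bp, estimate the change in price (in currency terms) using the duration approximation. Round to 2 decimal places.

Duration approximation: ΔP/P ≈ -D_mod · Δy = -11.708 × (+0.021) = -0.245868.
ΔP ≈ 123.56 × (-0.245868) = -30.37945008.

-₹30.38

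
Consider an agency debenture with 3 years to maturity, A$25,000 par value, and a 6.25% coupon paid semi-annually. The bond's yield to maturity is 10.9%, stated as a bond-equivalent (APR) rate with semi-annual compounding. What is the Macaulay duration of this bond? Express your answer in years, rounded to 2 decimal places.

2.77 years

Periodic yield y = 0.0545. Discount each cash flow and weight by its period:
  t   CF        PV=CF/(1+0.0545)^t    t·PV
  1       781.25       740.8725       740.8725
  2       781.25       702.5817     1,405.1635
  3       781.25       666.2700     1,998.8101
  4       781.25       631.8350     2,527.3401
  5       781.25       599.1797     2,995.8986
  6    25,781.25    18,751.0014   112,506.0083
  Σ                 22,091.7404   122,174.0930
Price P = Σ PV = 22,091.7404.
Macaulay duration = Σ(t·PV) / P = 122,174.0930 / 22,091.7404 = 5.53031 half-year periods.
In years: 5.53031 / 2 = 2.76515 years.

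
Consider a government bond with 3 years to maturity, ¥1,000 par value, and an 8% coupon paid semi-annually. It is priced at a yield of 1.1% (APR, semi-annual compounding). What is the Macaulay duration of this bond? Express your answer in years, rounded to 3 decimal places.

Periodic yield y = 0.0055. Discount each cash flow and weight by its period:
  t   CF        PV=CF/(1+0.0055)^t    t·PV
  1        40.00        39.7812        39.7812
  2        40.00        39.5636        79.1272
  3        40.00        39.3472       118.0416
  4        40.00        39.1320       156.5279
  5        40.00        38.9179       194.5896
  6     1,040.00     1,006.3311     6,037.9865
  Σ                  1,203.0730     6,626.0540
Price P = Σ PV = 1,203.0730.
Macaulay duration = Σ(t·PV) / P = 6,626.0540 / 1,203.0730 = 5.50761 half-year periods.
In years: 5.50761 / 2 = 2.75380 years.

2.754 years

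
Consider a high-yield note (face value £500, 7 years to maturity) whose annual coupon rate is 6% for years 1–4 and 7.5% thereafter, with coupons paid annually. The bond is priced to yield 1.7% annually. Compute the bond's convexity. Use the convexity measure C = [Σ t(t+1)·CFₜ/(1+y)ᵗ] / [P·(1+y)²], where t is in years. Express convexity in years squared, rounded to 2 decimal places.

44.38

With y = 0.017:
  t   CF        PV=CF/(1+0.017)^t    t·PV        t(t+1)·PV
  1        30.00        29.4985        29.4985          58.9971
  2        30.00        29.0054        58.0109         174.0326
  3        30.00        28.5206        85.5617         342.2470
  4        30.00        28.0438       112.1754         560.8768
  5        37.50        34.4688       172.3441       1,034.0648
  6        37.50        33.8927       203.3559       1,423.4914
  7       537.50       477.6742     3,343.7195      26,749.7560
  Σ                    661.1041     4,004.6660      30,343.4656
P = 661.1041.
Convexity = Σ t(t+1)·PV / [P·(1+y)²] = 30,343.4656 / (661.1041 × 1.034289) = 44.37654.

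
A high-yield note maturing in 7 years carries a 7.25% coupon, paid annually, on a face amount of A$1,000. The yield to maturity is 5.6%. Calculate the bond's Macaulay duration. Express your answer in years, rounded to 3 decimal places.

5.792 years

Periodic yield y = 0.056. Discount each cash flow and weight by its year:
  t   CF        PV=CF/(1+0.056)^t    t·PV
  1        72.50        68.6553        68.6553
  2        72.50        65.0145       130.0290
  3        72.50        61.5668       184.7003
  4        72.50        58.3018       233.2074
  5        72.50        55.2101       276.0504
  6        72.50        52.2823       313.6937
  7     1,072.50       732.4026     5,126.8182
  Σ                  1,093.4334     6,333.1542
Price P = Σ PV = 1,093.4334.
Macaulay duration = Σ(t·PV) / P = 6,333.1542 / 1,093.4334 = 5.79199 years.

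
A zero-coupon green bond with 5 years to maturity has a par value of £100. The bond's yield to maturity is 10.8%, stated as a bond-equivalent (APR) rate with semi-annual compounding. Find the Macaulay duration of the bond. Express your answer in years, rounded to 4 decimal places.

5.0000 years

A zero-coupon bond has a single cash flow at maturity, so its Macaulay duration equals its maturity: 5 years.
(Equivalently: 10 semi-annual periods ÷ 2 = 5 years.)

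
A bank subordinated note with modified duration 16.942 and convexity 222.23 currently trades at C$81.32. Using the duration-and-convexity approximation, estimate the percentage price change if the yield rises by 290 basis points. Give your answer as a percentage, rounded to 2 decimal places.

Duration effect: -D_mod·Δy = -16.942 × (+0.029) = -0.491318
Convexity effect: ½·C·(Δy)² = 0.5 × 222.23 × (0.029)² = +0.093447715
ΔP/P ≈ -0.491318 + 0.093447715 = -0.397870285
= -39.7870285%.

-39.79%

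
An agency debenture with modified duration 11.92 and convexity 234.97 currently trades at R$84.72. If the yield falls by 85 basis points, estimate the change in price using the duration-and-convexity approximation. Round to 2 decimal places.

+R$9.30

Duration effect: -D_mod·Δy = -11.92 × (-0.0085) = +0.101320
Convexity effect: ½·C·(Δy)² = 0.5 × 234.97 × (-0.0085)² = +0.00848829125
ΔP/P ≈ +0.101320 + 0.00848829125 = +0.10980829125
ΔP ≈ 84.72 × (+0.10980829125) = +9.3029584347.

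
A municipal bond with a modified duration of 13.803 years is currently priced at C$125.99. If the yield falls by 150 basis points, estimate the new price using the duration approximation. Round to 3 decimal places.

Duration approximation: ΔP/P ≈ -D_mod · Δy = -13.803 × (-0.015) = +0.207045.
New price ≈ 125.99 × (1 + 0.207045) = 152.07559955.

C$152.076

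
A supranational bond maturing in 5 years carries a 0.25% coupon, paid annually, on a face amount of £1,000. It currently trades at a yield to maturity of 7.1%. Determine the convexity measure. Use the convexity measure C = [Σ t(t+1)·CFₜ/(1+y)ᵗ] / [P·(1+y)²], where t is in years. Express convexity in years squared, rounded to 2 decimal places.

With y = 0.071:
  t   CF        PV=CF/(1+0.071)^t    t·PV        t(t+1)·PV
  1         2.50         2.3343         2.3343           4.6685
  2         2.50         2.1795         4.3590          13.0771
  3         2.50         2.0350         6.1051          24.4204
  4         2.50         1.9001         7.6005          38.0025
  5     1,002.50       711.4379     3,557.1897      21,343.1385
  Σ                    719.8869     3,577.5887      21,423.3070
P = 719.8869.
Convexity = Σ t(t+1)·PV / [P·(1+y)²] = 21,423.3070 / (719.8869 × 1.147041) = 25.94438.

25.94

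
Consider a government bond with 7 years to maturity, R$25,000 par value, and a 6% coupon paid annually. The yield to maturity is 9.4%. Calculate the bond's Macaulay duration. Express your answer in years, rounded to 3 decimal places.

5.797 years

Periodic yield y = 0.094. Discount each cash flow and weight by its year:
  t   CF        PV=CF/(1+0.094)^t    t·PV
  1     1,500.00     1,371.1152     1,371.1152
  2     1,500.00     1,253.3045     2,506.6091
  3     1,500.00     1,145.6166     3,436.8498
  4     1,500.00     1,047.1815     4,188.7261
  5     1,500.00       957.2043     4,786.0216
  6     1,500.00       874.9582     5,249.7495
  7    26,500.00    14,129.4293    98,906.0049
  Σ                 20,778.8097   120,445.0761
Price P = Σ PV = 20,778.8097.
Macaulay duration = Σ(t·PV) / P = 120,445.0761 / 20,778.8097 = 5.79653 years.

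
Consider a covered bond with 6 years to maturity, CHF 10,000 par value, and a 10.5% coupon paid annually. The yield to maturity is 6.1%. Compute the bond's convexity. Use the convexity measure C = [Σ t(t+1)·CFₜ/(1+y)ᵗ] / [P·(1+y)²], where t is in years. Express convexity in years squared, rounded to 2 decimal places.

28.02

With y = 0.061:
  t   CF        PV=CF/(1+0.061)^t    t·PV        t(t+1)·PV
  1     1,050.00       989.6324       989.6324       1,979.2648
  2     1,050.00       932.7356     1,865.4711       5,596.4133
  3     1,050.00       879.1099     2,637.3296      10,549.3182
  4     1,050.00       828.5673     3,314.2690      16,571.3450
  5     1,050.00       780.9305     3,904.6525      23,427.9147
  6    11,050.00     7,745.8659    46,475.1955     325,326.3683
  Σ                 12,156.8415    59,186.5500     383,450.6244
P = 12,156.8415.
Convexity = Σ t(t+1)·PV / [P·(1+y)²] = 383,450.6244 / (12,156.8415 × 1.125721) = 28.01934.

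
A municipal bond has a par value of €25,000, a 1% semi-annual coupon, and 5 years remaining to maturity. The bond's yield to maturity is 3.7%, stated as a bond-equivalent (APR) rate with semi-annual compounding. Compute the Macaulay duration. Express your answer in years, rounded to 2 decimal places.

Periodic yield y = 0.0185. Discount each cash flow and weight by its period:
  t   CF        PV=CF/(1+0.0185)^t    t·PV
  1       125.00       122.7295       122.7295
  2       125.00       120.5002       241.0005
  3       125.00       118.3115       354.9345
  4       125.00       116.1625       464.6499
  5       125.00       114.0525       570.2625
  6       125.00       111.9809       671.8852
  7       125.00       109.9468       769.6279
  8       125.00       107.9498       863.5982
  9       125.00       105.9890       953.9008
  10   25,125.00    20,916.8238   209,168.2376
  Σ                 21,944.4465   214,180.8266
Price P = Σ PV = 21,944.4465.
Macaulay duration = Σ(t·PV) / P = 214,180.8266 / 21,944.4465 = 9.76014 half-year periods.
In years: 9.76014 / 2 = 4.88007 years.

4.88 years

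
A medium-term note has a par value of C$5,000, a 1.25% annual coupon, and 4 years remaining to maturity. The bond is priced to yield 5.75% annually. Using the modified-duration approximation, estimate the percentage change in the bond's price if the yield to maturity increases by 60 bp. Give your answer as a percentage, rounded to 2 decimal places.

-2.22%

Periodic yield y = 0.0575. Modified duration first:
  t   CF        PV=CF/(1+0.0575)^t    t·PV
  1        62.50        59.1017        59.1017
  2        62.50        55.8881       111.7762
  3        62.50        52.8493       158.5478
  4     5,062.50     4,048.0282    16,192.1129
  Σ                  4,215.8672    16,521.5385
P = 4,215.8672; D_Mac = 3.91889 yrs; D_mod = 3.91889/(1+0.0575) = 3.70581 yrs.
ΔP/P ≈ -D_mod · Δy = -3.70581 × (+0.006) = -0.022235 = -2.2235%.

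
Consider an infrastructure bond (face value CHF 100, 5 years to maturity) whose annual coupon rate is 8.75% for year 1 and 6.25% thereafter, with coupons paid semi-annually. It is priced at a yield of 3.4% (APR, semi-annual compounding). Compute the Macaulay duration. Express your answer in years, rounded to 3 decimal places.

Periodic yield y = 0.017. Discount each cash flow and weight by its period:
  t   CF        PV=CF/(1+0.017)^t    t·PV
  1        4.375         4.3019         4.3019
  2        4.375         4.2300         8.4599
  3        3.125         2.9709         8.9127
  4        3.125         2.9212        11.6849
  5        3.125         2.8724        14.3620
  6        3.125         2.8244        16.9463
  7        3.125         2.7772        19.4402
  8        3.125         2.7308        21.8460
  9        3.125         2.6851        24.1660
  10     103.125        87.1273       871.2734
  Σ                    115.4411     1,001.3933
Price P = Σ PV = 115.4411.
Macaulay duration = Σ(t·PV) / P = 1,001.3933 / 115.4411 = 8.67449 half-year periods.
In years: 8.67449 / 2 = 4.33725 years.

4.337 years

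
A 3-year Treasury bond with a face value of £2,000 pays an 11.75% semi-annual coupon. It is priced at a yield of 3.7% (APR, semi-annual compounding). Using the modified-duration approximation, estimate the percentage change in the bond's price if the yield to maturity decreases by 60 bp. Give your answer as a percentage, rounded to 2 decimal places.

Periodic yield y = 0.0185. Modified duration first:
  t   CF        PV=CF/(1+0.0185)^t    t·PV
  1       117.50       115.3657       115.3657
  2       117.50       113.2702       226.5405
  3       117.50       111.2128       333.6384
  4       117.50       109.1927       436.7709
  5       117.50       107.2094       536.0468
  6     2,117.50     1,896.9558    11,381.7350
  Σ                  2,453.2067    13,030.0973
P = 2,453.2067; D_Mac = 5.31146 half-year periods = 2.65573 yrs; D_mod = 2.65573/(1+0.0185) = 2.60749 yrs.
ΔP/P ≈ -D_mod · Δy = -2.60749 × (-0.006) = +0.015645 = +1.5645%.

+1.56%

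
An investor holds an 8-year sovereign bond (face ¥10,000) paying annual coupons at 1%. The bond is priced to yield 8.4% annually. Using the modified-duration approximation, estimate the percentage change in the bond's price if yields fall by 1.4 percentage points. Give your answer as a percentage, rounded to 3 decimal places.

Periodic yield y = 0.084. Modified duration first:
  t   CF        PV=CF/(1+0.084)^t    t·PV
  1       100.00        92.2509        92.2509
  2       100.00        85.1023       170.2047
  3       100.00        78.5077       235.5230
  4       100.00        72.4241       289.6962
  5       100.00        66.8119       334.0593
  6       100.00        61.6346       369.8074
  7       100.00        56.8585       398.0092
  8    10,100.00     5,297.6970    42,381.5761
  Σ                  5,811.2869    44,271.1268
P = 5,811.2869; D_Mac = 7.61813 yrs; D_mod = 7.61813/(1+0.084) = 7.02779 yrs.
ΔP/P ≈ -D_mod · Δy = -7.02779 × (-0.014) = +0.098389 = +9.8389%.

+9.839%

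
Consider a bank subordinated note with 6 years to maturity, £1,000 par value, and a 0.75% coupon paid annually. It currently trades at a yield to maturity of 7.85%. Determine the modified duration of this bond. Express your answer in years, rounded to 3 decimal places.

5.432 years

Periodic yield y = 0.0785. First find Macaulay duration:
  t   CF        PV=CF/(1+0.0785)^t    t·PV
  1         7.50         6.9541         6.9541
  2         7.50         6.4479        12.8959
  3         7.50         5.9786        17.9359
  4         7.50         5.5435        22.1738
  5         7.50         5.1400        25.6998
  6     1,007.50       640.2125     3,841.2751
  Σ                    670.2766     3,926.9346
P = 670.2766; Macaulay duration = 3,926.9346 / 670.2766 = 5.85868 years.
Modified duration = D_Mac / (1 + y) = 5.85868 / 1.0785 = 5.43225 years.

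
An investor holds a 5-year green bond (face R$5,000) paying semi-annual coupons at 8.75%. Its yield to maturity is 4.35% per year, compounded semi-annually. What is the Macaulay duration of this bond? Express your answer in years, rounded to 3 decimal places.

4.238 years

Periodic yield y = 0.02175. Discount each cash flow and weight by its period:
  t   CF        PV=CF/(1+0.02175)^t    t·PV
  1       218.75       214.0935       214.0935
  2       218.75       209.5361       419.0721
  3       218.75       205.0757       615.2270
  4       218.75       200.7102       802.8409
  5       218.75       196.4377       982.1885
  6       218.75       192.2561     1,153.5367
  7       218.75       188.1636     1,317.1450
  8       218.75       184.1581     1,473.2650
  9       218.75       180.2380     1,622.1416
  10    5,218.75     4,208.4292    42,084.2924
  Σ                  5,979.0981    50,683.8026
Price P = Σ PV = 5,979.0981.
Macaulay duration = Σ(t·PV) / P = 50,683.8026 / 5,979.0981 = 8.47683 half-year periods.
In years: 8.47683 / 2 = 4.23842 years.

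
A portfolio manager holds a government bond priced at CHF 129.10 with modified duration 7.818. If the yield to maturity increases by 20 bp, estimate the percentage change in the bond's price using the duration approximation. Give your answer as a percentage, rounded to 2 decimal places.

Duration approximation: ΔP/P ≈ -D_mod · Δy = -7.818 × (+0.002) = -0.015636.
As a percentage: -1.5636%.

-1.56%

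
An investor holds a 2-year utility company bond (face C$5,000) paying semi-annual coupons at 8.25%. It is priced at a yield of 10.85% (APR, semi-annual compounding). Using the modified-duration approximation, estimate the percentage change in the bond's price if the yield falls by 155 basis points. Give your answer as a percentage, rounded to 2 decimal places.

+2.77%

Periodic yield y = 0.05425. Modified duration first:
  t   CF        PV=CF/(1+0.05425)^t    t·PV
  1       206.25       195.6367       195.6367
  2       206.25       185.5696       371.1391
  3       206.25       176.0205       528.0614
  4     5,206.25     4,214.5439    16,858.1755
  Σ                  4,771.7706    17,953.0127
P = 4,771.7706; D_Mac = 3.76234 half-year periods = 1.88117 yrs; D_mod = 1.88117/(1+0.05425) = 1.78437 yrs.
ΔP/P ≈ -D_mod · Δy = -1.78437 × (-0.0155) = +0.027658 = +2.7658%.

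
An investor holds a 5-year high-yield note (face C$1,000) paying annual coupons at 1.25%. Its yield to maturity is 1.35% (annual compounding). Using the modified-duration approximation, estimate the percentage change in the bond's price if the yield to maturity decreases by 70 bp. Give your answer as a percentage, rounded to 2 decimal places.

Periodic yield y = 0.0135. Modified duration first:
  t   CF        PV=CF/(1+0.0135)^t    t·PV
  1        12.50        12.3335        12.3335
  2        12.50        12.1692        24.3384
  3        12.50        12.0071        36.0214
  4        12.50        11.8472        47.3887
  5     1,012.50       946.8393     4,734.1964
  Σ                    995.1963     4,854.2784
P = 995.1963; D_Mac = 4.87771 yrs; D_mod = 4.87771/(1+0.0135) = 4.81274 yrs.
ΔP/P ≈ -D_mod · Δy = -4.81274 × (-0.007) = +0.033689 = +3.3689%.

+3.37%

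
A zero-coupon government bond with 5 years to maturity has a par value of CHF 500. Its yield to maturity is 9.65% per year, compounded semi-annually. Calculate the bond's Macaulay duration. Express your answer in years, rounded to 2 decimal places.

A zero-coupon bond has a single cash flow at maturity, so its Macaulay duration equals its maturity: 5 years.
(Equivalently: 10 semi-annual periods ÷ 2 = 5 years.)

5.00 years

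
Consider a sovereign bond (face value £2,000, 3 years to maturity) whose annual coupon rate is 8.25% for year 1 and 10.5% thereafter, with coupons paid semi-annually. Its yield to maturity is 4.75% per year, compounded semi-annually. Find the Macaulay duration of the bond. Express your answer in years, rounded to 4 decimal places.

Periodic yield y = 0.02375. Discount each cash flow and weight by its period:
  t   CF        PV=CF/(1+0.02375)^t    t·PV
  1        82.50        80.5861        80.5861
  2        82.50        78.7166       157.4331
  3       105.00        97.8605       293.5816
  4       105.00        95.5903       382.3610
  5       105.00        93.3727       466.8633
  6     2,105.00     1,828.4733    10,970.8395
  Σ                  2,274.5993    12,351.6646
Price P = Σ PV = 2,274.5993.
Macaulay duration = Σ(t·PV) / P = 12,351.6646 / 2,274.5993 = 5.43026 half-year periods.
In years: 5.43026 / 2 = 2.71513 years.

2.7151 years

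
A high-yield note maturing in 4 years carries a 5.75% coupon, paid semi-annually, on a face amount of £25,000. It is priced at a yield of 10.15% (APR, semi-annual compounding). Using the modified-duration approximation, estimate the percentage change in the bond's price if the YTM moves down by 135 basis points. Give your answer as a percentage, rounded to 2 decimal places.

+4.62%

Periodic yield y = 0.05075. Modified duration first:
  t   CF        PV=CF/(1+0.05075)^t    t·PV
  1       718.75       684.0352       684.0352
  2       718.75       650.9971     1,301.9942
  3       718.75       619.5547     1,858.6641
  4       718.75       589.6309     2,358.5238
  5       718.75       561.1525     2,805.7623
  6       718.75       534.0494     3,204.2967
  7       718.75       508.2555     3,557.7883
  8    25,718.75    17,308.3101   138,466.4808
  Σ                 21,455.9854   154,237.5453
P = 21,455.9854; D_Mac = 7.18856 half-year periods = 3.59428 yrs; D_mod = 3.59428/(1+0.05075) = 3.42068 yrs.
ΔP/P ≈ -D_mod · Δy = -3.42068 × (-0.0135) = +0.046179 = +4.6179%.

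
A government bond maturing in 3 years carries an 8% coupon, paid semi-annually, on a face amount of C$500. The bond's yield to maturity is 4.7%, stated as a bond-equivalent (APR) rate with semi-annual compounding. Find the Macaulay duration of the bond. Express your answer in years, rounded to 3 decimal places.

2.740 years

Periodic yield y = 0.0235. Discount each cash flow and weight by its period:
  t   CF        PV=CF/(1+0.0235)^t    t·PV
  1        20.00        19.5408        19.5408
  2        20.00        19.0921        38.1843
  3        20.00        18.6538        55.9613
  4        20.00        18.2255        72.9019
  5        20.00        17.8070        89.0350
  6       520.00       452.3517     2,714.1104
  Σ                    545.6709     2,989.7336
Price P = Σ PV = 545.6709.
Macaulay duration = Σ(t·PV) / P = 2,989.7336 / 545.6709 = 5.47901 half-year periods.
In years: 5.47901 / 2 = 2.73950 years.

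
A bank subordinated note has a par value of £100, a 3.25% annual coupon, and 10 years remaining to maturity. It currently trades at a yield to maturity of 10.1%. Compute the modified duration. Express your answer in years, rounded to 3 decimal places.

Periodic yield y = 0.101. First find Macaulay duration:
  t   CF        PV=CF/(1+0.101)^t    t·PV
  1         3.25         2.9519         2.9519
  2         3.25         2.6811         5.3621
  3         3.25         2.4351         7.3054
  4         3.25         2.2117         8.8470
  5         3.25         2.0088        10.0442
  6         3.25         1.8246        10.9474
  7         3.25         1.6572        11.6003
  8         3.25         1.5052        12.0413
  9         3.25         1.3671        12.3038
  10      103.25        39.4473       394.4726
  Σ                     58.0899       475.8761
P = 58.0899; Macaulay duration = 475.8761 / 58.0899 = 8.19206 years.
Modified duration = D_Mac / (1 + y) = 8.19206 / 1.101 = 7.44056 years.

7.441 years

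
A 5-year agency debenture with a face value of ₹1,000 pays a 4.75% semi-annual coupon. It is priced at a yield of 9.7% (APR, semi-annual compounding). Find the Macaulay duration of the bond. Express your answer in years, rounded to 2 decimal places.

4.44 years

Periodic yield y = 0.0485. Discount each cash flow and weight by its period:
  t   CF        PV=CF/(1+0.0485)^t    t·PV
  1        23.75        22.6514        22.6514
  2        23.75        21.6036        43.2073
  3        23.75        20.6043        61.8130
  4        23.75        19.6512        78.6049
  5        23.75        18.7422        93.7112
  6        23.75        17.8753       107.2517
  7        23.75        17.0484       119.3391
  8        23.75        16.2598       130.0787
  9        23.75        15.5077       139.5694
  10    1,023.75       637.5431     6,375.4312
  Σ                    807.4872     7,171.6579
Price P = Σ PV = 807.4872.
Macaulay duration = Σ(t·PV) / P = 7,171.6579 / 807.4872 = 8.88145 half-year periods.
In years: 8.88145 / 2 = 4.44073 years.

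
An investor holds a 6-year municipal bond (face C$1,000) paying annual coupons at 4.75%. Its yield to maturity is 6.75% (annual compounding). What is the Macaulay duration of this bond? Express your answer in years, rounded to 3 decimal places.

5.321 years

Periodic yield y = 0.0675. Discount each cash flow and weight by its year:
  t   CF        PV=CF/(1+0.0675)^t    t·PV
  1        47.50        44.4965        44.4965
  2        47.50        41.6829        83.3658
  3        47.50        39.0472       117.1416
  4        47.50        36.5782       146.3127
  5        47.50        34.2653       171.3264
  6     1,047.50       707.8590     4,247.1537
  Σ                    903.9290     4,809.7967
Price P = Σ PV = 903.9290.
Macaulay duration = Σ(t·PV) / P = 4,809.7967 / 903.9290 = 5.32099 years.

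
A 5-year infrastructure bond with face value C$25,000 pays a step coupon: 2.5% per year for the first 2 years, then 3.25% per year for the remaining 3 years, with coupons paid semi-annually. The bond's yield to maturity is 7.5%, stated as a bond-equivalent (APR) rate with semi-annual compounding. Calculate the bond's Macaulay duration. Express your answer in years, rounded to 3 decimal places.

4.669 years

Periodic yield y = 0.0375. Discount each cash flow and weight by its period:
  t   CF        PV=CF/(1+0.0375)^t    t·PV
  1       312.50       301.2048       301.2048
  2       312.50       290.3179       580.6358
  3       312.50       279.8245       839.4734
  4       312.50       269.7103     1,078.8414
  5       406.25       337.9503     1,689.7515
  6       406.25       325.7352     1,954.4114
  7       406.25       313.9617     2,197.7317
  8       406.25       302.6137     2,420.9093
  9       406.25       291.6758     2,625.0824
  10   25,406.25    17,581.6453   175,816.4527
  Σ                 20,294.6395   189,504.4945
Price P = Σ PV = 20,294.6395.
Macaulay duration = Σ(t·PV) / P = 189,504.4945 / 20,294.6395 = 9.33766 half-year periods.
In years: 9.33766 / 2 = 4.66883 years.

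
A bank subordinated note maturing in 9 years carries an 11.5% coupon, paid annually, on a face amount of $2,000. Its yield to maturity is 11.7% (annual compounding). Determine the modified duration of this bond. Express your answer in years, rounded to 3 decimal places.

5.407 years

Periodic yield y = 0.117. First find Macaulay duration:
  t   CF        PV=CF/(1+0.117)^t    t·PV
  1       230.00       205.9087       205.9087
  2       230.00       184.3408       368.6816
  3       230.00       165.0321       495.0962
  4       230.00       147.7458       590.9832
  5       230.00       132.2702       661.3509
  6       230.00       118.4156       710.4934
  7       230.00       106.0121       742.0850
  8       230.00        94.9079       759.2634
  9     2,230.00       823.8086     7,414.2771
  Σ                  1,978.4417    11,948.1395
P = 1,978.4417; Macaulay duration = 11,948.1395 / 1,978.4417 = 6.03917 years.
Modified duration = D_Mac / (1 + y) = 6.03917 / 1.117 = 5.40660 years.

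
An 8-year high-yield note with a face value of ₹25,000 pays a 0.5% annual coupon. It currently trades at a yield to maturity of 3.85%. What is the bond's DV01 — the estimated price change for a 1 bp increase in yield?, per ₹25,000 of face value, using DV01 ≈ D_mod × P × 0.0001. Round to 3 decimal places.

₹14.586

Periodic yield y = 0.0385.
  t   CF        PV=CF/(1+0.0385)^t    t·PV
  1       125.00       120.3659       120.3659
  2       125.00       115.9036       231.8072
  3       125.00       111.6068       334.8203
  4       125.00       107.4692       429.8768
  5       125.00       103.4850       517.4251
  6       125.00        99.6486       597.8913
  7       125.00        95.9543       671.6802
  8    25,125.00    18,571.8028   148,574.4224
  Σ                 19,326.2362   151,478.2893
P = 19,326.2362; D_Mac = 7.83796 yrs; D_mod = 7.54739 yrs.
DV01 ≈ 7.54739 × 19,326.2362 × 0.0001 = 14.586258.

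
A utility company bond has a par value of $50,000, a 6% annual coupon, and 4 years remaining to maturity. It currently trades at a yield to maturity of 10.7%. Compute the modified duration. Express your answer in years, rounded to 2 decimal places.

Periodic yield y = 0.107. First find Macaulay duration:
  t   CF        PV=CF/(1+0.107)^t    t·PV
  1     3,000.00     2,710.0271     2,710.0271
  2     3,000.00     2,448.0823     4,896.1646
  3     3,000.00     2,211.4565     6,634.3694
  4    53,000.00    35,292.7408   141,170.9630
  Σ                 42,662.3066   155,411.5241
P = 42,662.3066; Macaulay duration = 155,411.5241 / 42,662.3066 = 3.64283 years.
Modified duration = D_Mac / (1 + y) = 3.64283 / 1.107 = 3.29072 years.

3.29 years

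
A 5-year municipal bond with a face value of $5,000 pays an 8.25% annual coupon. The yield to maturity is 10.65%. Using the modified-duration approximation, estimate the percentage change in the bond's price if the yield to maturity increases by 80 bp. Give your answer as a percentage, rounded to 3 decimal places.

-3.077%

Periodic yield y = 0.1065. Modified duration first:
  t   CF        PV=CF/(1+0.1065)^t    t·PV
  1       412.50       372.7971       372.7971
  2       412.50       336.9156       673.8312
  3       412.50       304.4877       913.4630
  4       412.50       275.1809     1,100.7236
  5     5,412.50     3,263.1784    16,315.8920
  Σ                  4,552.5597    19,376.7069
P = 4,552.5597; D_Mac = 4.25622 yrs; D_mod = 4.25622/(1+0.1065) = 3.84656 yrs.
ΔP/P ≈ -D_mod · Δy = -3.84656 × (+0.008) = -0.030773 = -3.0773%.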